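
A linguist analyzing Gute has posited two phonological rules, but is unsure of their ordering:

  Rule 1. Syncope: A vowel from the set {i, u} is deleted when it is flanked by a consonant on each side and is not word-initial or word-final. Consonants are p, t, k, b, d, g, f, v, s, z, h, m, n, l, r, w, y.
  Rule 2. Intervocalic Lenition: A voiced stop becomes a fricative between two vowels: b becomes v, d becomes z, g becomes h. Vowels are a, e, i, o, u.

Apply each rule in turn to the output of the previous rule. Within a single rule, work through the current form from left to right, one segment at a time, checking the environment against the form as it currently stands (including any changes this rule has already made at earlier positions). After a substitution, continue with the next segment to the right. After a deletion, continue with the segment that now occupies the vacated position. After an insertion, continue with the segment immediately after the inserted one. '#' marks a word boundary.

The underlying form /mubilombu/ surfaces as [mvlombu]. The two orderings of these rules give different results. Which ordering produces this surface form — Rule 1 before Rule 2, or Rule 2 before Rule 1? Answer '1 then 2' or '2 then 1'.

2 then 1

Order 1 then 2:
  1 Syncope: [mubilombu] → [mblombu]
  2 Intervocalic Lenition: no change — [mblombu]
  result: [mblombu]
Order 2 then 1:
  2 Intervocalic Lenition: [mubilombu] → [muvilombu]
  1 Syncope: [muvilombu] → [mvlombu]
  result: [mvlombu]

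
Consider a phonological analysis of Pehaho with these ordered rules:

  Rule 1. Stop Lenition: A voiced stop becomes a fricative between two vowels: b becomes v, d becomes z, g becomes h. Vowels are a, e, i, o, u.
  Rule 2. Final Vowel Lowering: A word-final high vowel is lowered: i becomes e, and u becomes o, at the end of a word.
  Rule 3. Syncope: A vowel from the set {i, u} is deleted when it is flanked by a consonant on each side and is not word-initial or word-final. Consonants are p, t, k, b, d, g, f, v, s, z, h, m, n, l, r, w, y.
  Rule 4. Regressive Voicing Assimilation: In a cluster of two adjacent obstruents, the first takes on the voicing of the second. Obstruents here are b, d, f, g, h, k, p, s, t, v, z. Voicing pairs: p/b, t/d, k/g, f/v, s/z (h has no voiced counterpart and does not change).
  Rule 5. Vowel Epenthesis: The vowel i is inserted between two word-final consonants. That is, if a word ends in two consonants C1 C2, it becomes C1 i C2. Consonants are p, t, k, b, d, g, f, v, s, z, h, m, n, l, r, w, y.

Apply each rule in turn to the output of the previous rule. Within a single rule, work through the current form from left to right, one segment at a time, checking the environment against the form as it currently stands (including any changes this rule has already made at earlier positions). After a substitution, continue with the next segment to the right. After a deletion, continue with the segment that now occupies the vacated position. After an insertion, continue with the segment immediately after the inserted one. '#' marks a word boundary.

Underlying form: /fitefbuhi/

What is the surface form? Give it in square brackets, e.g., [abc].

Rule 1 Stop Lenition: no change — [fitefbuhi]
Rule 2 Final Vowel Lowering: [fitefbuhi] → [fitefbuhe]
Rule 3 Syncope: [fitefbuhe] → [ftefbhe]
Rule 4 Regressive Voicing Assimilation: [ftefbhe] → [ftevphe]
Rule 5 Vowel Epenthesis: no change — [ftevphe]

[ftevphe]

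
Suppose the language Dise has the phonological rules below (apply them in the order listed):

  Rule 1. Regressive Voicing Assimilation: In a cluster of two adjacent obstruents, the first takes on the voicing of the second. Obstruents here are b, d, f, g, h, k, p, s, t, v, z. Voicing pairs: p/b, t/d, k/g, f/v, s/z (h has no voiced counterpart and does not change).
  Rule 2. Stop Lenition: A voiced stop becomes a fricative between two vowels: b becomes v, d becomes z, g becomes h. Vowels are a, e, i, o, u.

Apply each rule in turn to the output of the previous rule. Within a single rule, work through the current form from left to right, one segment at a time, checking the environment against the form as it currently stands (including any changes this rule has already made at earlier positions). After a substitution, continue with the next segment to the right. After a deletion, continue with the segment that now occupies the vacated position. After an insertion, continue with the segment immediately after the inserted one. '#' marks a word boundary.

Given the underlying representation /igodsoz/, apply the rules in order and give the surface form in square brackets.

[ihotsoz]

Rule 1 Regressive Voicing Assimilation: [igodsoz] → [igotsoz]
Rule 2 Stop Lenition: [igotsoz] → [ihotsoz]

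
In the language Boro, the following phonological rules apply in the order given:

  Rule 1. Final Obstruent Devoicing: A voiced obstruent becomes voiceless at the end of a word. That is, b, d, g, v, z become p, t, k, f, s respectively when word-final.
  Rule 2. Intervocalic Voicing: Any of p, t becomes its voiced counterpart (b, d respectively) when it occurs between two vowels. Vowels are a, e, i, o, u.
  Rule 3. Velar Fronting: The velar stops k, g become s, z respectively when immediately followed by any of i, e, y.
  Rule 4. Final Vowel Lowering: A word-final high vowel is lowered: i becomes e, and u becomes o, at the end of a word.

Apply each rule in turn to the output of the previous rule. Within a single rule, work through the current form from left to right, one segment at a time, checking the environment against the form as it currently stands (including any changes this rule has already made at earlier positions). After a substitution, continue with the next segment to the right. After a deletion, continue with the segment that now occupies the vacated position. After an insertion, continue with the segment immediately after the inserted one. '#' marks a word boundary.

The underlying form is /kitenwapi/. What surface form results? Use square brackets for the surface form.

Rule 1 Final Obstruent Devoicing: no change — [kitenwapi]
Rule 2 Intervocalic Voicing: [kitenwapi] → [kidenwabi]
Rule 3 Velar Fronting: [kidenwabi] → [sidenwabi]
Rule 4 Final Vowel Lowering: [sidenwabi] → [sidenwabe]

[sidenwabe]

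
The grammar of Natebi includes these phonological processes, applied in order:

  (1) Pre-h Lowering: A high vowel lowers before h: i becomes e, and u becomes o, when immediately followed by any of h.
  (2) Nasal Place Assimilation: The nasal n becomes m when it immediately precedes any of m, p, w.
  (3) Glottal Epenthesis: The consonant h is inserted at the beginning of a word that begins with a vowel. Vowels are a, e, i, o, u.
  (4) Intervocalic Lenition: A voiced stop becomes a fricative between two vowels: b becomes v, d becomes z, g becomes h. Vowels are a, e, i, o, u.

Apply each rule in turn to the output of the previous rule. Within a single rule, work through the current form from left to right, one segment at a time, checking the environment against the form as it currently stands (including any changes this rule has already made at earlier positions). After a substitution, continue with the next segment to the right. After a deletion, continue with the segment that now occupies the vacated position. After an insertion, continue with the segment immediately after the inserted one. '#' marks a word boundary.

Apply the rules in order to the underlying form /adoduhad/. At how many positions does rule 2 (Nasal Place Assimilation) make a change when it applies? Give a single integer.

0

(1) Pre-h Lowering: [adoduhad] → [adodohad]
(2) Nasal Place Assimilation: no change — [adodohad]
(3) Glottal Epenthesis: [adodohad] → [hadodohad]
(4) Intervocalic Lenition: [hadodohad] → [hazozohad]
Rule 2 changed 0 position(s).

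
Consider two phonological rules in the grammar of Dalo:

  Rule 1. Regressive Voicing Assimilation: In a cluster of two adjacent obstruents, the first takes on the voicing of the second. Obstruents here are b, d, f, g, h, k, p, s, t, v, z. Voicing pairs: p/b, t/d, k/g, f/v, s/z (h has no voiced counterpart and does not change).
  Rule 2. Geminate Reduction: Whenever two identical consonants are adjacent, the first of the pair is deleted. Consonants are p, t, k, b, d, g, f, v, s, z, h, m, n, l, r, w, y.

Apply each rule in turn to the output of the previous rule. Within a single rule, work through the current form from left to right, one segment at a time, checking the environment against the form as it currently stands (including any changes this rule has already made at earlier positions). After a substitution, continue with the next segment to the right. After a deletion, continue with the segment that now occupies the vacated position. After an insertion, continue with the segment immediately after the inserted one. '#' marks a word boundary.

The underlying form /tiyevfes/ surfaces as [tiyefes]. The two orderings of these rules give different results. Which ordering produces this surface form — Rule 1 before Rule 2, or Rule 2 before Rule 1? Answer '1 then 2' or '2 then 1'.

1 then 2

Order 1 then 2:
  1 Regressive Voicing Assimilation: [tiyevfes] → [tiyeffes]
  2 Geminate Reduction: [tiyeffes] → [tiyefes]
  result: [tiyefes]
Order 2 then 1:
  2 Geminate Reduction: no change — [tiyevfes]
  1 Regressive Voicing Assimilation: [tiyevfes] → [tiyeffes]
  result: [tiyeffes]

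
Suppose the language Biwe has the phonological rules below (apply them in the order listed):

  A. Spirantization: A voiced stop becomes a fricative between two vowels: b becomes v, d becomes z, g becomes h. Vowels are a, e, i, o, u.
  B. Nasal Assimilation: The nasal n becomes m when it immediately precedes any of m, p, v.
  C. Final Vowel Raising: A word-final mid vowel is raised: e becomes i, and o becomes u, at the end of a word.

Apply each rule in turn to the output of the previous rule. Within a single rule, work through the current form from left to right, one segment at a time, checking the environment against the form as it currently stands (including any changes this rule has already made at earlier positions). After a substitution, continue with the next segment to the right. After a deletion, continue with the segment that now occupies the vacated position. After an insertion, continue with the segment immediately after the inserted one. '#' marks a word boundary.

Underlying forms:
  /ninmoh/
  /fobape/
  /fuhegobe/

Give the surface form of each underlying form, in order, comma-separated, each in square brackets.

/ninmoh/:
  A Spirantization: no change — [ninmoh]
  B Nasal Assimilation: [ninmoh] → [nimmoh]
  C Final Vowel Raising: no change — [nimmoh]
/fobape/:
  A Spirantization: [fobape] → [fovape]
  B Nasal Assimilation: no change — [fovape]
  C Final Vowel Raising: [fovape] → [fovapi]
/fuhegobe/:
  A Spirantization: [fuhegobe] → [fuhehove]
  B Nasal Assimilation: no change — [fuhehove]
  C Final Vowel Raising: [fuhehove] → [fuhehovi]

[nimmoh], [fovapi], [fuhehovi]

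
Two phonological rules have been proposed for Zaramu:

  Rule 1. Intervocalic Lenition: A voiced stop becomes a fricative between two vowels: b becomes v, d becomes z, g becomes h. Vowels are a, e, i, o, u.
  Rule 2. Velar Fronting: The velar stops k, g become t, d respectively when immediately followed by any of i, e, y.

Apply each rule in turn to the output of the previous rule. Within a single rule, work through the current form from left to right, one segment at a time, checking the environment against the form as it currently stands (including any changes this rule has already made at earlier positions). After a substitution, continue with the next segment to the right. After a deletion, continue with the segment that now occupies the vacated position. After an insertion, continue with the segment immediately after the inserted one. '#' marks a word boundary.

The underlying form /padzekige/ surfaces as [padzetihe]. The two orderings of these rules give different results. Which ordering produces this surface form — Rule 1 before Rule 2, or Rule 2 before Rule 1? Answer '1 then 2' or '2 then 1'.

1 then 2

Order 1 then 2:
  1 Intervocalic Lenition: [padzekige] → [padzekihe]
  2 Velar Fronting: [padzekihe] → [padzetihe]
  result: [padzetihe]
Order 2 then 1:
  2 Velar Fronting: [padzekige] → [padzetide]
  1 Intervocalic Lenition: [padzetide] → [padzetize]
  result: [padzetize]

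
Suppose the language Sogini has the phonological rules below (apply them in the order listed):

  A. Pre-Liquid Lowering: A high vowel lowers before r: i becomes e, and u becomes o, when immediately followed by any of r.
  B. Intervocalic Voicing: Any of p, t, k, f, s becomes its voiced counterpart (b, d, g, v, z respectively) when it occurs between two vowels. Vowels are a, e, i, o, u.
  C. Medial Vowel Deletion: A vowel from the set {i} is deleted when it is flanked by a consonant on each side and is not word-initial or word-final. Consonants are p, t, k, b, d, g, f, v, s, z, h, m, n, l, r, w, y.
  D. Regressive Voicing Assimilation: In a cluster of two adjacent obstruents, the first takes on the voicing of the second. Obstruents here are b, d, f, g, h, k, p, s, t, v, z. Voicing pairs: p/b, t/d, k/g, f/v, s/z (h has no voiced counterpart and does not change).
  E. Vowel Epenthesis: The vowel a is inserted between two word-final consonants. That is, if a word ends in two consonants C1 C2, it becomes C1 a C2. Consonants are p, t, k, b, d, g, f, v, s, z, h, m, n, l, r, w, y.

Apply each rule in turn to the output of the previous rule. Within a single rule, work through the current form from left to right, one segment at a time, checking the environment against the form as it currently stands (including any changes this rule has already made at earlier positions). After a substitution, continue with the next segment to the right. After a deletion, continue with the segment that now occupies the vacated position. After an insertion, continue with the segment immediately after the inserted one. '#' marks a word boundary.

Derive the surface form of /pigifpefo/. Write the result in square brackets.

A Pre-Liquid Lowering: no change — [pigifpefo]
B Intervocalic Voicing: [pigifpefo] → [pigifpevo]
C Medial Vowel Deletion: [pigifpevo] → [pgfpevo]
D Regressive Voicing Assimilation: [pgfpevo] → [bkfpevo]
E Vowel Epenthesis: no change — [bkfpevo]

[bkfpevo]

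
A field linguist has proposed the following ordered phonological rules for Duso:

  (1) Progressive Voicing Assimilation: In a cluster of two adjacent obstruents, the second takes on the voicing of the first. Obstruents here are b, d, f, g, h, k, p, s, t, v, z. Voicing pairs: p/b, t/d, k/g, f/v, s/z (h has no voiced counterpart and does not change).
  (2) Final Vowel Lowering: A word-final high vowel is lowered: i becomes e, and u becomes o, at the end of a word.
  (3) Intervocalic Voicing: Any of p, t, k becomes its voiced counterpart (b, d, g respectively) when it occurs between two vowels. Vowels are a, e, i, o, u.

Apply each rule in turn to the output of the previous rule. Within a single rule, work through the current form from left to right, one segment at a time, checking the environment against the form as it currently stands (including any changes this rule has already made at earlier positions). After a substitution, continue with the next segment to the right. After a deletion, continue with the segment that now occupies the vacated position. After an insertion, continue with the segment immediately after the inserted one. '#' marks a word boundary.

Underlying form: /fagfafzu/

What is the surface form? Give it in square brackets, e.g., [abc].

[fagvafso]

(1) Progressive Voicing Assimilation: [fagfafzu] → [fagvafsu]
(2) Final Vowel Lowering: [fagvafsu] → [fagvafso]
(3) Intervocalic Voicing: no change — [fagvafso]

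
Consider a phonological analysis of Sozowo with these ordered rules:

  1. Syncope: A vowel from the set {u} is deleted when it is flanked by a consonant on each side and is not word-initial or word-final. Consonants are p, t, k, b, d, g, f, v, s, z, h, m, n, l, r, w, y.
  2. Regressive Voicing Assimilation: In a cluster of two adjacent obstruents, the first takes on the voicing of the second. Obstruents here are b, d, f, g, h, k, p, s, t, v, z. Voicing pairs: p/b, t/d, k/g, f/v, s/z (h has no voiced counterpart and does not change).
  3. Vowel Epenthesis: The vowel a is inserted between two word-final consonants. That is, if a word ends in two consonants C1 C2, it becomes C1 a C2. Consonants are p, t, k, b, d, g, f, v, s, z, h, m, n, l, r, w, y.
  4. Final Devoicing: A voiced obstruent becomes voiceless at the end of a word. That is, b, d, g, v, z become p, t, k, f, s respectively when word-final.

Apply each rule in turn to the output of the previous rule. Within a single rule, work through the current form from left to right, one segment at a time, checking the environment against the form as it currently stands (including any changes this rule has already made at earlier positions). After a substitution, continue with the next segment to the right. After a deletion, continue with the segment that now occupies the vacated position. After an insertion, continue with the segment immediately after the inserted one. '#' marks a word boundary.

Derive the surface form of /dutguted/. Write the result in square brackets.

1 Syncope: [dutguted] → [dtgted]
2 Regressive Voicing Assimilation: [dtgted] → [tdkted]
3 Vowel Epenthesis: no change — [tdkted]
4 Final Devoicing: [tdkted] → [tdktet]

[tdktet]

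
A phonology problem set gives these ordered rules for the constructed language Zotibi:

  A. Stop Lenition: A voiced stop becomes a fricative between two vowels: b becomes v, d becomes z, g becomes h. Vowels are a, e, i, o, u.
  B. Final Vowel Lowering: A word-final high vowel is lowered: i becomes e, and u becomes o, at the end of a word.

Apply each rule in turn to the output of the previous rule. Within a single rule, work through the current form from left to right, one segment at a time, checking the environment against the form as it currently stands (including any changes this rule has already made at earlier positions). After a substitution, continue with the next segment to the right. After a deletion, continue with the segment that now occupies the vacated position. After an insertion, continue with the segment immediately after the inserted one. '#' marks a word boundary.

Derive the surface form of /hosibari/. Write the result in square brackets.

A Stop Lenition: [hosibari] → [hosivari]
B Final Vowel Lowering: [hosivari] → [hosivare]

[hosivare]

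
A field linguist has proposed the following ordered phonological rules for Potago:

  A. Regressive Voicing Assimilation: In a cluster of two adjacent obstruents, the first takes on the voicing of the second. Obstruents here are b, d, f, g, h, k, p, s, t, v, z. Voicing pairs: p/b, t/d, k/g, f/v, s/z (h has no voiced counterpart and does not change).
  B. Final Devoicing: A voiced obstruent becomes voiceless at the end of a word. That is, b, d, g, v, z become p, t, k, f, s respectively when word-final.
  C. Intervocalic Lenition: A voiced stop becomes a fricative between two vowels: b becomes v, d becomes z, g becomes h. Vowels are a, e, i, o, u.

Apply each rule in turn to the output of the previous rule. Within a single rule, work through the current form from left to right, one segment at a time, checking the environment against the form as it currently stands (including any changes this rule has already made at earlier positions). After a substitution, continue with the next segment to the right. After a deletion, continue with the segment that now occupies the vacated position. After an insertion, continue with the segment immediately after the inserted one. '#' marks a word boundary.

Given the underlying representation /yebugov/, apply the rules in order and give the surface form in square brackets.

A Regressive Voicing Assimilation: no change — [yebugov]
B Final Devoicing: [yebugov] → [yebugof]
C Intervocalic Lenition: [yebugof] → [yevuhof]

[yevuhof]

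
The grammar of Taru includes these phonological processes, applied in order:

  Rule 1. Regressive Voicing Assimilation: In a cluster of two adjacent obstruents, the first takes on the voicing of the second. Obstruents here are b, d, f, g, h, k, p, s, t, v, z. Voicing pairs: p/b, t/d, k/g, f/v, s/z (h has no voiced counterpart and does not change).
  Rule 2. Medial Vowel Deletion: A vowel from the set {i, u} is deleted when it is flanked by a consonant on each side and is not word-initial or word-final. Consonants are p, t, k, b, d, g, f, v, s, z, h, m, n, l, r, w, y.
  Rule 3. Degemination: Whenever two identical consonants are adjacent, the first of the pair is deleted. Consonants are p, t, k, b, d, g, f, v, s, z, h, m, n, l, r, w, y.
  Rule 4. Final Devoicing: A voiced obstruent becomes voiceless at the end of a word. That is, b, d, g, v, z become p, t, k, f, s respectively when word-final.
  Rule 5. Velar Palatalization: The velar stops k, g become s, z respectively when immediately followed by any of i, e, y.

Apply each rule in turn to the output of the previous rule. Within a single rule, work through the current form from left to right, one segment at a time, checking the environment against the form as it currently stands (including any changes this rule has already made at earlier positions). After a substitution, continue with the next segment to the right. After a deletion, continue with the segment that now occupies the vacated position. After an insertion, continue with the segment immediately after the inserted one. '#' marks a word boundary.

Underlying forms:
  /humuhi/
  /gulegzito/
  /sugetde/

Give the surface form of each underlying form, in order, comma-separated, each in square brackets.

[hmhi], [glegzto], [szede]

/humuhi/:
  Rule 1 Regressive Voicing Assimilation: no change — [humuhi]
  Rule 2 Medial Vowel Deletion: [humuhi] → [hmhi]
  Rule 3 Degemination: no change — [hmhi]
  Rule 4 Final Devoicing: no change — [hmhi]
  Rule 5 Velar Palatalization: no change — [hmhi]
/gulegzito/:
  Rule 1 Regressive Voicing Assimilation: no change — [gulegzito]
  Rule 2 Medial Vowel Deletion: [gulegzito] → [glegzto]
  Rule 3 Degemination: no change — [glegzto]
  Rule 4 Final Devoicing: no change — [glegzto]
  Rule 5 Velar Palatalization: no change — [glegzto]
/sugetde/:
  Rule 1 Regressive Voicing Assimilation: [sugetde] → [sugedde]
  Rule 2 Medial Vowel Deletion: [sugedde] → [sgedde]
  Rule 3 Degemination: [sgedde] → [sgede]
  Rule 4 Final Devoicing: no change — [sgede]
  Rule 5 Velar Palatalization: [sgede] → [szede]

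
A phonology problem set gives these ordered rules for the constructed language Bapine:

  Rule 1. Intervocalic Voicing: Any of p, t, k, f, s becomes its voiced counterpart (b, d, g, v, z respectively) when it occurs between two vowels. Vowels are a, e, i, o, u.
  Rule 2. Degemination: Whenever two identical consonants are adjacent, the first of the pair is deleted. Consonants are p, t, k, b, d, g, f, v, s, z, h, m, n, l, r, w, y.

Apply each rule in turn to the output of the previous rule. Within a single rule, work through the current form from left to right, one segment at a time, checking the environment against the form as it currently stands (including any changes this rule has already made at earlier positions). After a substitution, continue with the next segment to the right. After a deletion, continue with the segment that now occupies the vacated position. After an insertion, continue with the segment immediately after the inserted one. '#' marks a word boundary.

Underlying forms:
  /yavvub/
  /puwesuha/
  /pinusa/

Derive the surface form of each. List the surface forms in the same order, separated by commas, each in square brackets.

[yavub], [puwezuha], [pinuza]

/yavvub/:
  Rule 1 Intervocalic Voicing: no change — [yavvub]
  Rule 2 Degemination: [yavvub] → [yavub]
/puwesuha/:
  Rule 1 Intervocalic Voicing: [puwesuha] → [puwezuha]
  Rule 2 Degemination: no change — [puwezuha]
/pinusa/:
  Rule 1 Intervocalic Voicing: [pinusa] → [pinuza]
  Rule 2 Degemination: no change — [pinuza]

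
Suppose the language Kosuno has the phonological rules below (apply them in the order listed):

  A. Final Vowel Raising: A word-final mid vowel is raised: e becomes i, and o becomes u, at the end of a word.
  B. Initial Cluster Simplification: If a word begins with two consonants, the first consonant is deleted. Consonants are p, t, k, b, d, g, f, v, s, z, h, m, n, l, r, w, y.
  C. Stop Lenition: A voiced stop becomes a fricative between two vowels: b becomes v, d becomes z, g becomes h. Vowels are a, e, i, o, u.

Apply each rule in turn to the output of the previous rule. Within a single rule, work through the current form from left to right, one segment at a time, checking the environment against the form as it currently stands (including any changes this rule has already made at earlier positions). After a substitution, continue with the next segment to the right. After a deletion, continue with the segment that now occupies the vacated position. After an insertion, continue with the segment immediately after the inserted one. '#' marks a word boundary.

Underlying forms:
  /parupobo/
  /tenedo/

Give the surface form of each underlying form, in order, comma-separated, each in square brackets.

/parupobo/:
  A Final Vowel Raising: [parupobo] → [parupobu]
  B Initial Cluster Simplification: no change — [parupobu]
  C Stop Lenition: [parupobu] → [parupovu]
/tenedo/:
  A Final Vowel Raising: [tenedo] → [tenedu]
  B Initial Cluster Simplification: no change — [tenedu]
  C Stop Lenition: [tenedu] → [tenezu]

[parupovu], [tenezu]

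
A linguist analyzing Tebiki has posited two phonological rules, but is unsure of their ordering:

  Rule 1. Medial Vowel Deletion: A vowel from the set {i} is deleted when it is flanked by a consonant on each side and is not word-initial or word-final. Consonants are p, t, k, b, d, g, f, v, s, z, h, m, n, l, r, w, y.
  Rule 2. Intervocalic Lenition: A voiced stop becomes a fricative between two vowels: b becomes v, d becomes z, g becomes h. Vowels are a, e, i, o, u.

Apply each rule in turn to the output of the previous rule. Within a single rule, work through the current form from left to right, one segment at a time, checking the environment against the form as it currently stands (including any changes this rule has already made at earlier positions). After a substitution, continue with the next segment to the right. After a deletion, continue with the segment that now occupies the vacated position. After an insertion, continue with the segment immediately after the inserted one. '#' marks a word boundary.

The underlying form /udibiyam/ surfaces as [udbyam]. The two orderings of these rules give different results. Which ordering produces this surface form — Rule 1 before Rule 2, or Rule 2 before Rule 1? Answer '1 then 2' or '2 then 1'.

1 then 2

Order 1 then 2:
  1 Medial Vowel Deletion: [udibiyam] → [udbyam]
  2 Intervocalic Lenition: no change — [udbyam]
  result: [udbyam]
Order 2 then 1:
  2 Intervocalic Lenition: [udibiyam] → [uziviyam]
  1 Medial Vowel Deletion: [uziviyam] → [uzvyam]
  result: [uzvyam]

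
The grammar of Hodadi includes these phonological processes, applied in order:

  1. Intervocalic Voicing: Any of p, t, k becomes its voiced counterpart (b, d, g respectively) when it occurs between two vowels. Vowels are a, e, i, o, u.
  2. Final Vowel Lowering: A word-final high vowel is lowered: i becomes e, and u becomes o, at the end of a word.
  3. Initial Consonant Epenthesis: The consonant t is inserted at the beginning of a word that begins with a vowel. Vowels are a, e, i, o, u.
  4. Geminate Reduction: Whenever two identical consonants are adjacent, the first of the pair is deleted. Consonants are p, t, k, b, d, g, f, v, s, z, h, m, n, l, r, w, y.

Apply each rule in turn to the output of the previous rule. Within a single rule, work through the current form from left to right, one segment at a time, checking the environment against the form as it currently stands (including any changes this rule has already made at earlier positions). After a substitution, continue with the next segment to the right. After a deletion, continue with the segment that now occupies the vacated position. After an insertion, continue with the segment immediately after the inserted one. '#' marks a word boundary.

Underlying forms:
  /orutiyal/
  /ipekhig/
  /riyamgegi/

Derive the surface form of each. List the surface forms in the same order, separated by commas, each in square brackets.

/orutiyal/:
  1 Intervocalic Voicing: [orutiyal] → [orudiyal]
  2 Final Vowel Lowering: no change — [orudiyal]
  3 Initial Consonant Epenthesis: [orudiyal] → [torudiyal]
  4 Geminate Reduction: no change — [torudiyal]
/ipekhig/:
  1 Intervocalic Voicing: [ipekhig] → [ibekhig]
  2 Final Vowel Lowering: no change — [ibekhig]
  3 Initial Consonant Epenthesis: [ibekhig] → [tibekhig]
  4 Geminate Reduction: no change — [tibekhig]
/riyamgegi/:
  1 Intervocalic Voicing: no change — [riyamgegi]
  2 Final Vowel Lowering: [riyamgegi] → [riyamgege]
  3 Initial Consonant Epenthesis: no change — [riyamgege]
  4 Geminate Reduction: no change — [riyamgege]

[torudiyal], [tibekhig], [riyamgege]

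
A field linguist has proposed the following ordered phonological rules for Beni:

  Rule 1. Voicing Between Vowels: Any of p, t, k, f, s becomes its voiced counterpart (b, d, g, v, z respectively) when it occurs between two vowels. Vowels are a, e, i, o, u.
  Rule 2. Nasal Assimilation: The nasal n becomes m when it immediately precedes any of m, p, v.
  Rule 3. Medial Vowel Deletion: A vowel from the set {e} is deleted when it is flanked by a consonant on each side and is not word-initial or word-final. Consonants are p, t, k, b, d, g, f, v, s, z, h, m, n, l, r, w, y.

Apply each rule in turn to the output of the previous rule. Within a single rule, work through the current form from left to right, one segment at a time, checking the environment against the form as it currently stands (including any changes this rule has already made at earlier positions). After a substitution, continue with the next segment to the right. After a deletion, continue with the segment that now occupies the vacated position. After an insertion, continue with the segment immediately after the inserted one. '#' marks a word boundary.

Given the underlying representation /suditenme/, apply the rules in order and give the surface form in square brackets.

[sudidmme]

Rule 1 Voicing Between Vowels: [suditenme] → [sudidenme]
Rule 2 Nasal Assimilation: [sudidenme] → [sudidemme]
Rule 3 Medial Vowel Deletion: [sudidemme] → [sudidmme]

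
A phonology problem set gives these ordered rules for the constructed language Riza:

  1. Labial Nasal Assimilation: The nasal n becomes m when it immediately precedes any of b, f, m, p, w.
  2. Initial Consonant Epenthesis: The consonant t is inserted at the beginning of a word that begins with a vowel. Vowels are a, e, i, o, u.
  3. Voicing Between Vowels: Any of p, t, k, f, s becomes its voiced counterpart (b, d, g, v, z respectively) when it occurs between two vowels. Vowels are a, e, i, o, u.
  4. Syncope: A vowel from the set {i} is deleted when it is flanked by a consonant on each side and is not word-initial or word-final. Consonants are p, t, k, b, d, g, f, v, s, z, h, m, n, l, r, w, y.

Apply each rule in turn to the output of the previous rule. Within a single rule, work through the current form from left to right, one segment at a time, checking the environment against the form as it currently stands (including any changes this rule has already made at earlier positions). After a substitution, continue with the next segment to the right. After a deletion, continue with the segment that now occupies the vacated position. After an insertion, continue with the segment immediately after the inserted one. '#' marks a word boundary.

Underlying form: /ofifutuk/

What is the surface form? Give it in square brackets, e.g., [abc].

[tovvuduk]

1 Labial Nasal Assimilation: no change — [ofifutuk]
2 Initial Consonant Epenthesis: [ofifutuk] → [tofifutuk]
3 Voicing Between Vowels: [tofifutuk] → [tovivuduk]
4 Syncope: [tovivuduk] → [tovvuduk]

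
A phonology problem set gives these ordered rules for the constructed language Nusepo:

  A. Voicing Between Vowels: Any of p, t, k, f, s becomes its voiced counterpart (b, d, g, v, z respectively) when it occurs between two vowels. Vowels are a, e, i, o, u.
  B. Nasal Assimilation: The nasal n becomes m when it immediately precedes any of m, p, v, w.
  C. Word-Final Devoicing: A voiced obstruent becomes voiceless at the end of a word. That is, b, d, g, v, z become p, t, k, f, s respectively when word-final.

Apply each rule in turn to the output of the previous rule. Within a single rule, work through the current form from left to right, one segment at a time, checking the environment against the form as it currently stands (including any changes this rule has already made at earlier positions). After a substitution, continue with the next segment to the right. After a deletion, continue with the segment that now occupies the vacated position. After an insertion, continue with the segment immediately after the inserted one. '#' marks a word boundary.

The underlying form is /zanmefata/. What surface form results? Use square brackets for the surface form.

A Voicing Between Vowels: [zanmefata] → [zanmevada]
B Nasal Assimilation: [zanmevada] → [zammevada]
C Word-Final Devoicing: no change — [zammevada]

[zammevada]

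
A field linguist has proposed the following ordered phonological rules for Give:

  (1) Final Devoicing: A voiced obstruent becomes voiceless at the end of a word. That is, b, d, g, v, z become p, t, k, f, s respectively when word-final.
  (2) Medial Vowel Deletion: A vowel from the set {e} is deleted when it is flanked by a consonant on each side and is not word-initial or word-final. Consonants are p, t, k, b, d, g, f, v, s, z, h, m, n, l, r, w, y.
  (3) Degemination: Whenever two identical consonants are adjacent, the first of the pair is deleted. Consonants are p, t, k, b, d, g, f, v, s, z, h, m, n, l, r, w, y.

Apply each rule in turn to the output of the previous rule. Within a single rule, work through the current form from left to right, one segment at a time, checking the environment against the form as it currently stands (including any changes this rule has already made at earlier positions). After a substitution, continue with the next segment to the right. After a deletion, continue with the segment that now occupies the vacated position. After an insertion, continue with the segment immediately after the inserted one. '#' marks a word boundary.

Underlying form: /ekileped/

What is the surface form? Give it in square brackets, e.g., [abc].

[ekilpt]

(1) Final Devoicing: [ekileped] → [ekilepet]
(2) Medial Vowel Deletion: [ekilepet] → [ekilpt]
(3) Degemination: no change — [ekilpt]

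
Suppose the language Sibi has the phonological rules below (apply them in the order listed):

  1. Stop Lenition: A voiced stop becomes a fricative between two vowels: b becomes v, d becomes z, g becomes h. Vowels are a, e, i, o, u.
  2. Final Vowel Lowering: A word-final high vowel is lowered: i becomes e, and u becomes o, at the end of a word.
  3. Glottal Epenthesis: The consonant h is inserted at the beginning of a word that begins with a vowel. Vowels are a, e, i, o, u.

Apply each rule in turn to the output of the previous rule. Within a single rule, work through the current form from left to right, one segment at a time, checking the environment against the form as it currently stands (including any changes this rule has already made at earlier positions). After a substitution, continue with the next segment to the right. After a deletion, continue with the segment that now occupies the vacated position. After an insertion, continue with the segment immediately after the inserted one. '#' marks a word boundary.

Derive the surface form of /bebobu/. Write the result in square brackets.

[bevovo]

1 Stop Lenition: [bebobu] → [bevovu]
2 Final Vowel Lowering: [bevovu] → [bevovo]
3 Glottal Epenthesis: no change — [bevovo]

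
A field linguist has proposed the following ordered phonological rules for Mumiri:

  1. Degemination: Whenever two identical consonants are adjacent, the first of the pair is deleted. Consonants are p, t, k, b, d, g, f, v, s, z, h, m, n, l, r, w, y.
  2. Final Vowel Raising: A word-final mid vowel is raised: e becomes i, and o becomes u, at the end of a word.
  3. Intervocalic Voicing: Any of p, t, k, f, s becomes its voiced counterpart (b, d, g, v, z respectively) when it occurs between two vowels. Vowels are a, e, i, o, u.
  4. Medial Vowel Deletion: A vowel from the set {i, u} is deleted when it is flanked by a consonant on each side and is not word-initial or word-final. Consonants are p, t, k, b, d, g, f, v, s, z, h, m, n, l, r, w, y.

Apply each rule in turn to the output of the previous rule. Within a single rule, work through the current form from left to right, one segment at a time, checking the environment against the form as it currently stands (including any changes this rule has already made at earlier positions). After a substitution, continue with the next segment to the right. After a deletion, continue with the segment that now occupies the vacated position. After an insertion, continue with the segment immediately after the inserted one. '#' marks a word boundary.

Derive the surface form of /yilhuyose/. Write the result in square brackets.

1 Degemination: no change — [yilhuyose]
2 Final Vowel Raising: [yilhuyose] → [yilhuyosi]
3 Intervocalic Voicing: [yilhuyosi] → [yilhuyozi]
4 Medial Vowel Deletion: [yilhuyozi] → [ylhyozi]

[ylhyozi]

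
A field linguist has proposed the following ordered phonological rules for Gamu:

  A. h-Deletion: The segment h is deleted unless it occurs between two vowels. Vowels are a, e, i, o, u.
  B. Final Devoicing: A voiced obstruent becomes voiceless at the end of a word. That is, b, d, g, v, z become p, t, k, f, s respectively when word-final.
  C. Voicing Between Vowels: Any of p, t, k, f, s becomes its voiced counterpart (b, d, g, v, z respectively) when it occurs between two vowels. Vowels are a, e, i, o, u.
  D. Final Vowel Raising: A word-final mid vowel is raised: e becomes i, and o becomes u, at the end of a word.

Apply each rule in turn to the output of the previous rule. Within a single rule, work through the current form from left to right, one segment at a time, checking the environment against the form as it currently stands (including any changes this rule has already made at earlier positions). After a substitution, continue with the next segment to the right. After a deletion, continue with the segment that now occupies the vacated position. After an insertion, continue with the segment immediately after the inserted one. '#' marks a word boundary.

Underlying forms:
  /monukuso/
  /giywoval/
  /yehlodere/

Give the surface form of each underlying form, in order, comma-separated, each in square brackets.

[monuguzu], [giywoval], [yeloderi]

/monukuso/:
  A h-Deletion: no change — [monukuso]
  B Final Devoicing: no change — [monukuso]
  C Voicing Between Vowels: [monukuso] → [monuguzo]
  D Final Vowel Raising: [monuguzo] → [monuguzu]
/giywoval/:
  A h-Deletion: no change — [giywoval]
  B Final Devoicing: no change — [giywoval]
  C Voicing Between Vowels: no change — [giywoval]
  D Final Vowel Raising: no change — [giywoval]
/yehlodere/:
  A h-Deletion: [yehlodere] → [yelodere]
  B Final Devoicing: no change — [yelodere]
  C Voicing Between Vowels: no change — [yelodere]
  D Final Vowel Raising: [yelodere] → [yeloderi]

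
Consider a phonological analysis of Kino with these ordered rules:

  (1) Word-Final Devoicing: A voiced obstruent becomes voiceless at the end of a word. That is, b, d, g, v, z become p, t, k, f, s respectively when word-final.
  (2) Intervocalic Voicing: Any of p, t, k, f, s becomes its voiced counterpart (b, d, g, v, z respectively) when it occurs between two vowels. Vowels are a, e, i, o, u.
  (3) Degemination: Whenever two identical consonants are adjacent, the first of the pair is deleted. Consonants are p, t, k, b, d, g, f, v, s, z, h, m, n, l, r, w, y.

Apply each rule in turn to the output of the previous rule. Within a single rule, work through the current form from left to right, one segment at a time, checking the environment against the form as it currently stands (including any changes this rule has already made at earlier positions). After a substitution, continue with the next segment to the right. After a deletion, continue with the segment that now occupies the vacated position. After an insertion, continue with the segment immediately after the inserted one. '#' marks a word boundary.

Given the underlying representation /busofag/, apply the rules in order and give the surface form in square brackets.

(1) Word-Final Devoicing: [busofag] → [busofak]
(2) Intervocalic Voicing: [busofak] → [buzovak]
(3) Degemination: no change — [buzovak]

[buzovak]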